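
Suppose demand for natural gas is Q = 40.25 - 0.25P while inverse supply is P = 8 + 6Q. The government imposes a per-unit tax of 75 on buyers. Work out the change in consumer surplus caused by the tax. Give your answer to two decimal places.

-346.50

Rewriting demand in inverse form: P = 161 - 4Q.
Pre-tax equilibrium: 161 - 4Q = 8 + 6Q gives Q* = 15.3, P* = 99.8.
With the tax, buyers' net willingness to pay falls by 75: (161 - 75) - 4Q = 8 + 6Q, so Q_t = 7.8. Buyers pay P_b = 129.8; sellers receive P_s = P_b - 75 = 54.8.
Consumers lose the trapezoid between P* and P_b out to Q_t plus the triangle from Q_t to Q*: change in CS = 121.68 - 468.18 = -346.5.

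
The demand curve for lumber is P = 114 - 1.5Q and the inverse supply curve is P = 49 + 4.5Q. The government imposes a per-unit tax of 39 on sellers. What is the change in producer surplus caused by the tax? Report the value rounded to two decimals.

Without the tax, 114 - 1.5Q = 49 + 4.5Q so Q* = 10.8333 and P* = 97.75.
A tax on sellers shifts supply up by 39: 114 - 1.5Q = 49 + 4.5Q + 39, so Q_t = 4.3333. Buyers pay P_b = 107.5; sellers receive P_s = P_b - 39 = 68.5.
Producers lose the trapezoid between P_s and P* out to Q_t plus the triangle from Q_t to Q*: change in PS = 42.25 - 264.0625 = -221.8125.

-221.81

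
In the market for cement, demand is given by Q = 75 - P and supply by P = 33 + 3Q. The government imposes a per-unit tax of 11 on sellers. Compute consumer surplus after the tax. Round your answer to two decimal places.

30.03

Rewriting demand in inverse form: P = 75 - Q.
Without the tax, 75 - Q = 33 + 3Q so Q* = 10.5 and P* = 64.5.
With the tax, sellers need 11 more per unit: 75 - Q = 33 + 3Q + 11, so Q_t = 7.75. Buyers pay P_b = 67.25; sellers receive P_s = P_b - 11 = 56.25.
CS = (1/2)(Q_t)(75 - P_b) = (1/2)(7.75)(7.75) = 30.0312.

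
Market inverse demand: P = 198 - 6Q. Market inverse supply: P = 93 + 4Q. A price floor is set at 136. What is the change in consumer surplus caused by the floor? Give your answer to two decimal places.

-10.42

Free-market equilibrium: 198 - 6Q = 93 + 4Q gives Q* = 10.5, P* = 135.
At P = 136, buyers demand (198 - 136)/6 = 10.3333 while sellers would supply more, so the quantity traded is 10.3333 at price 136.
CS goes from (1/2)(10.5)(63) = 330.75 to 320.3333 (computed as (198 - 136)(10.3333) - (1/2)(6)(10.3333)^2), a change of -10.4167.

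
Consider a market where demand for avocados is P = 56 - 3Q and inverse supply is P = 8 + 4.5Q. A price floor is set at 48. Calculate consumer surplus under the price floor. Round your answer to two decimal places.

Without the control, 56 - 3Q = 8 + 4.5Q so Q* = 6.4 and P* = 36.8.
At the floor price 48, quantity demanded is (56 - 48)/3 = 2.6667; demand is the short side, so Q = 2.6667 trades at P = 48.
CS is the triangle under demand above 48: (1/2)(2.6667)(56 - 48) = 10.6667.

10.67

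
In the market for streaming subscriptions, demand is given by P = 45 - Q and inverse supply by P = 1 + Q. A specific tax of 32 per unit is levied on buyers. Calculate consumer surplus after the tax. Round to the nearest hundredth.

18.00

Pre-tax equilibrium: 45 - Q = 1 + Q gives Q* = 22, P* = 23.
A tax on buyers shifts demand down by 32: (45 - 32) - Q = 1 + Q, so Q_t = 6. Buyers pay P_b = 39; sellers receive P_s = P_b - 32 = 7.
Consumer surplus is the triangle under demand above P_b: (1/2)(6)(45 - 39) = 18.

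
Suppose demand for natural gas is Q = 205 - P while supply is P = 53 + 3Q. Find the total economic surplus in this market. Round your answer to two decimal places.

Rewriting demand in inverse form: P = 205 - Q.
Equilibrium: 205 - Q = 53 + 3Q, so Q* = 38 and P* = 167.
Total surplus is the full triangle between the curves from 0 to Q*: (1/2)(38)(205 - 53) = 2888.

2888.00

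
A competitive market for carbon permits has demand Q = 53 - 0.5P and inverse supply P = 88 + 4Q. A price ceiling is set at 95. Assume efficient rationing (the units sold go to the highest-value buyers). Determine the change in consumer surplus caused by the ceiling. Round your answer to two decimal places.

7.19

Rewriting demand in inverse form: P = 106 - 2Q.
Free-market equilibrium: 106 - 2Q = 88 + 4Q gives Q* = 3, P* = 100.
At P = 95, sellers supply (95 - 88)/4 = 1.75 while buyers want more, so the quantity traded is 1.75 at price 95.
CS goes from (1/2)(3)(6) = 9 to 16.1875 (computed as (106 - 95)(1.75) - (1/2)(2)(1.75)^2), a change of 7.1875.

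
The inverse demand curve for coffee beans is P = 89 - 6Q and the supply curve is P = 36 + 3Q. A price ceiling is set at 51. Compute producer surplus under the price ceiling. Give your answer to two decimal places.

37.50

Free-market equilibrium: 89 - 6Q = 36 + 3Q gives Q* = 5.8889, P* = 53.6667.
At P = 51, sellers supply (51 - 36)/3 = 5 while buyers want more, so the quantity traded is 5 at price 51.
PS is the triangle above supply below 51: (1/2)(5)(51 - 36) = 37.5.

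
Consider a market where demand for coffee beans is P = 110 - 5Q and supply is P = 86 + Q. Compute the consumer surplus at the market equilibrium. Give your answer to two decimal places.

40.00

Equilibrium: 110 - 5Q = 86 + Q, so Q* = 4 and P* = 90.
CS is the area between the demand curve and P* from 0 to Q*: (1/2)(4)(20) = 40.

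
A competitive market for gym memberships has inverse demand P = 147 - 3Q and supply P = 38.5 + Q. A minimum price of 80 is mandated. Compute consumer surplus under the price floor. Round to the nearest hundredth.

748.17

Free-market equilibrium: 147 - 3Q = 38.5 + Q gives Q* = 27.125, P* = 65.625.
At the floor price 80, quantity demanded is (147 - 80)/3 = 22.3333; demand is the short side, so Q = 22.3333 trades at P = 80.
CS is the triangle under demand above 80: (1/2)(22.3333)(147 - 80) = 748.1667.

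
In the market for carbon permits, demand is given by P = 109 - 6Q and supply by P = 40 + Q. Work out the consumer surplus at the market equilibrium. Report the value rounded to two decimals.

291.49

Set 109 - 6Q = 40 + Q, which gives 69 = 7Q, so Q* = 9.8571 and P* = 109 - 6(9.8571) = 49.8571.
The demand choke price is 109, so CS = (1/2)(Q*)(109 - P*) = (1/2)(9.8571)(59.1429) = 291.4898.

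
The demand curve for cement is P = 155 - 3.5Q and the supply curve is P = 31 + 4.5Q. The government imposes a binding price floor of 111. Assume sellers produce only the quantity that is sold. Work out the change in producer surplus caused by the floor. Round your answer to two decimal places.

109.56

Free-market equilibrium: 155 - 3.5Q = 31 + 4.5Q gives Q* = 15.5, P* = 100.75.
At the floor price 111, quantity demanded is (155 - 111)/3.5 = 12.5714; demand is the short side, so Q = 12.5714 trades at P = 111.
PS goes from (1/2)(15.5)(69.75) = 540.5625 to 650.1224 (computed as (111 - 31)(12.5714) - (1/2)(4.5)(12.5714)^2), a change of 109.5599.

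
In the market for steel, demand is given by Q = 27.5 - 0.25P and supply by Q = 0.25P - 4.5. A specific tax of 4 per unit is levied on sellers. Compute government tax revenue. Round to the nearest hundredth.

44.00

Rewriting demand in inverse form: P = 110 - 4Q.
Rewriting supply in inverse form: P = 18 + 4Q.
Without the tax, 110 - 4Q = 18 + 4Q so Q* = 11.5 and P* = 64.
With the tax, sellers need 4 more per unit: 110 - 4Q = 18 + 4Q + 4, so Q_t = 11. Buyers pay P_b = 66; sellers receive P_s = P_b - 4 = 62.
Tax revenue = t x Q_t = 4 x 11 = 44.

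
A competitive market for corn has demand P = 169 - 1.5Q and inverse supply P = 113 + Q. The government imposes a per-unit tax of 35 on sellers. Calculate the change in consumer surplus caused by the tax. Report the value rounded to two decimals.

Without the tax, 169 - 1.5Q = 113 + Q so Q* = 22.4 and P* = 135.4.
A tax on sellers shifts supply up by 35: 169 - 1.5Q = 113 + Q + 35, so Q_t = 8.4. Buyers pay P_b = 156.4; sellers receive P_s = P_b - 35 = 121.4.
Consumers lose the trapezoid between P* and P_b out to Q_t plus the triangle from Q_t to Q*: change in CS = 52.92 - 376.32 = -323.4.

-323.40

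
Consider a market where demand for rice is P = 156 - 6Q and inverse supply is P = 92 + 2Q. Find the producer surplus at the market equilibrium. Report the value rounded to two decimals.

Setting demand equal to supply, 64 = 8Q, so Q* = 8 and P* = 108.
The supply curve's price intercept is 92, so PS = (1/2)(Q*)(P* - 92) = (1/2)(8)(16) = 64.

64.00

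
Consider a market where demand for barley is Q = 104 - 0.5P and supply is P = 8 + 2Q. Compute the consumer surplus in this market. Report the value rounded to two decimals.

2500.00

Rewriting demand in inverse form: P = 208 - 2Q.
Setting demand equal to supply, 200 = 4Q, so Q* = 50 and P* = 108.
The demand choke price is 208, so CS = (1/2)(Q*)(208 - P*) = (1/2)(50)(100) = 2500.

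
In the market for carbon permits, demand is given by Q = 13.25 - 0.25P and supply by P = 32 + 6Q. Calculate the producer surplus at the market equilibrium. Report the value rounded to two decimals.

13.23

Rewriting demand in inverse form: P = 53 - 4Q.
Setting demand equal to supply, 21 = 10Q, so Q* = 2.1 and P* = 44.6.
PS is the area between P* and the supply curve from 0 to Q*: (1/2)(2.1)(12.6) = 13.23.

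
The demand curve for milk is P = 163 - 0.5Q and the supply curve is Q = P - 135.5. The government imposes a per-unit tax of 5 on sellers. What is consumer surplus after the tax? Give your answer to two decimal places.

56.25

Rewriting supply in inverse form: P = 135.5 + Q.
Without the tax, 163 - 0.5Q = 135.5 + Q so Q* = 18.3333 and P* = 153.8333.
A tax on sellers shifts supply up by 5: 163 - 0.5Q = 135.5 + Q + 5, so Q_t = 15. Buyers pay P_b = 155.5; sellers receive P_s = P_b - 5 = 150.5.
CS = (1/2)(Q_t)(163 - P_b) = (1/2)(15)(7.5) = 56.25.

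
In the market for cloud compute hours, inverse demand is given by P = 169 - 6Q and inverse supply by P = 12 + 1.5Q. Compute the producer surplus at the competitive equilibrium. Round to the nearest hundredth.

Equilibrium: 169 - 6Q = 12 + 1.5Q, so Q* = 20.9333 and P* = 43.4.
PS is the area between P* and the supply curve from 0 to Q*: (1/2)(20.9333)(31.4) = 328.6533.

328.65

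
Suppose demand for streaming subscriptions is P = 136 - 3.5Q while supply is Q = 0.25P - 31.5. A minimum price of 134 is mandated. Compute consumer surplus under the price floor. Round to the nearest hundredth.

Rewriting supply in inverse form: P = 126 + 4Q.
Without the control, 136 - 3.5Q = 126 + 4Q so Q* = 1.3333 and P* = 131.3333.
At the floor price 134, quantity demanded is (136 - 134)/3.5 = 0.5714; demand is the short side, so Q = 0.5714 trades at P = 134.
CS is the triangle under demand above 134: (1/2)(0.5714)(136 - 134) = 0.5714.

0.57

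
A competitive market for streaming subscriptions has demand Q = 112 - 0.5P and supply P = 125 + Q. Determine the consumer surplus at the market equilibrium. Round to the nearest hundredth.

Rewriting demand in inverse form: P = 224 - 2Q.
Setting demand equal to supply, 99 = 3Q, so Q* = 33 and P* = 158.
CS is the area between the demand curve and P* from 0 to Q*: (1/2)(33)(66) = 1089.

1089.00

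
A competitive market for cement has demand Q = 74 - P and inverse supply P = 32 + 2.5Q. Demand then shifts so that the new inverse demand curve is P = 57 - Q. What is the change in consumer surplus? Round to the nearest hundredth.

Rewriting demand in inverse form: P = 74 - Q.
Initial equilibrium: Q_0 = 12, P_0 = 62; CS_0 = (1/2)(12)(12) = 72, PS_0 = (1/2)(12)(30) = 180.
New equilibrium: 57 - Q = 32 + 2.5Q gives Q_1 = 7.1429, P_1 = 49.8571; CS_1 = 25.5102, PS_1 = 63.7755.
Change in consumer surplus = 25.5102 - 72 = -46.4898.

-46.49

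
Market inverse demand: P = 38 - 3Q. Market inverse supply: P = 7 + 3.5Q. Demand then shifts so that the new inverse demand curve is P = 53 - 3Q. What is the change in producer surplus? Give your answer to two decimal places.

47.84

Initial equilibrium: Q_0 = 4.7692, P_0 = 23.6923; CS_0 = (1/2)(4.7692)(14.3077) = 34.1183, PS_0 = (1/2)(4.7692)(16.6923) = 39.8047.
New equilibrium: 53 - 3Q = 7 + 3.5Q gives Q_1 = 7.0769, P_1 = 31.7692; CS_1 = 75.1243, PS_1 = 87.645.
Change in producer surplus = 87.645 - 39.8047 = 47.8402.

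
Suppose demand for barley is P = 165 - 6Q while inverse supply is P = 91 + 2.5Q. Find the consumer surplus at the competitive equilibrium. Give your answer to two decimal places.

Setting demand equal to supply, 74 = 8.5Q, so Q* = 8.7059 and P* = 112.7647.
CS is the area between the demand curve and P* from 0 to Q*: (1/2)(8.7059)(52.2353) = 227.3772.

227.38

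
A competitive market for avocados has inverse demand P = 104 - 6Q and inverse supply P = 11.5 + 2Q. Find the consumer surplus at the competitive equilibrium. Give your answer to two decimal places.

Setting demand equal to supply, 92.5 = 8Q, so Q* = 11.5625 and P* = 34.625.
CS is the area between the demand curve and P* from 0 to Q*: (1/2)(11.5625)(69.375) = 401.0742.

401.07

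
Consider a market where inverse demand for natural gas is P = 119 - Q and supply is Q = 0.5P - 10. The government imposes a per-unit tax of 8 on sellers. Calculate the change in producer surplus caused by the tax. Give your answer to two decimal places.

-168.89

Rewriting supply in inverse form: P = 20 + 2Q.
Without the tax, 119 - Q = 20 + 2Q so Q* = 33 and P* = 86.
With the tax, sellers need 8 more per unit: 119 - Q = 20 + 2Q + 8, so Q_t = 30.3333. Buyers pay P_b = 88.6667; sellers receive P_s = P_b - 8 = 80.6667.
PS falls from (1/2)(33)(66) = 1089 to (1/2)(30.3333)(60.6667) = 920.1111, a change of -168.8889.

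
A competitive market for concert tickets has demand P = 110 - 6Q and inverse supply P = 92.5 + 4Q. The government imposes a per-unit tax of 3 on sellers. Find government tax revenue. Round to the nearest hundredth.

Pre-tax equilibrium: 110 - 6Q = 92.5 + 4Q gives Q* = 1.75, P* = 99.5.
A tax on sellers shifts supply up by 3: 110 - 6Q = 92.5 + 4Q + 3, so Q_t = 1.45. Buyers pay P_b = 101.3; sellers receive P_s = P_b - 3 = 98.3.
Revenue is the tax times quantity traded: 3 x 1.45 = 4.35.

4.35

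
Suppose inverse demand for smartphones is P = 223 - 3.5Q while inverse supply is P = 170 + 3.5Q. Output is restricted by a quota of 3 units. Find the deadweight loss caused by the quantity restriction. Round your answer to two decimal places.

Without the quota, 223 - 3.5Q = 170 + 3.5Q gives Q* = 7.5714.
At Q = 3 the demand price is 223 - 3.5(3) = 212.5 and the supply price is 170 + 3.5(3) = 180.5.
Deadweight loss is the triangle between the curves from 3 to 7.5714: (1/2)(212.5 - 180.5)(7.5714 - 3) = 73.1429.

73.14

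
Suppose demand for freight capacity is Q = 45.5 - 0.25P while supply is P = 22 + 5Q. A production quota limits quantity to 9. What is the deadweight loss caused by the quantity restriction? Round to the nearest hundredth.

346.72

Rewriting demand in inverse form: P = 182 - 4Q.
Unrestricted equilibrium: Q* = (182 - 22)/(4 + 5) = 17.7778.
At Q = 9 the demand price is 182 - 4(9) = 146 and the supply price is 22 + 5(9) = 67.
Deadweight loss is the triangle between the curves from 9 to 17.7778: (1/2)(146 - 67)(17.7778 - 9) = 346.7222.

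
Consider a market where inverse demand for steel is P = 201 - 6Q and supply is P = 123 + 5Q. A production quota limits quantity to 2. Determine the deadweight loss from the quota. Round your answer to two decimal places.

142.55

Unrestricted equilibrium: Q* = (201 - 123)/(6 + 5) = 7.0909.
At Q = 2 the demand price is 201 - 6(2) = 189 and the supply price is 123 + 5(2) = 133.
Deadweight loss is the triangle between the curves from 2 to 7.0909: (1/2)(189 - 133)(7.0909 - 2) = 142.5455.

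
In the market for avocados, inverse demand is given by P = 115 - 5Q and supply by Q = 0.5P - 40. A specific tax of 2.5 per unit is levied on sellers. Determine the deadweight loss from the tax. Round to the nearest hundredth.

Rewriting supply in inverse form: P = 80 + 2Q.
Without the tax, 115 - 5Q = 80 + 2Q so Q* = 5 and P* = 90.
With the tax, sellers need 2.5 more per unit: 115 - 5Q = 80 + 2Q + 2.5, so Q_t = 4.6429. Buyers pay P_b = 91.7857; sellers receive P_s = P_b - 2.5 = 89.2857.
The welfare triangle lost has base Q* - Q_t = 0.3571 and height t = 2.5, so DWL = (1/2)(0.3571)(2.5) = 0.4464.

0.45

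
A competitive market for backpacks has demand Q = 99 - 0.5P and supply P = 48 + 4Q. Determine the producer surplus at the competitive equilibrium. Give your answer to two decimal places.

Rewriting demand in inverse form: P = 198 - 2Q.
Set 198 - 2Q = 48 + 4Q, which gives 150 = 6Q, so Q* = 25 and P* = 198 - 2(25) = 148.
The supply curve's price intercept is 48, so PS = (1/2)(Q*)(P* - 48) = (1/2)(25)(100) = 1250.

1250.00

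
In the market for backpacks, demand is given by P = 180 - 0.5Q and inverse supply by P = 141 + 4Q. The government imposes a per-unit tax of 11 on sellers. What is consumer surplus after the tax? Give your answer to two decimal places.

9.68

Without the tax, 180 - 0.5Q = 141 + 4Q so Q* = 8.6667 and P* = 175.6667.
A tax on sellers shifts supply up by 11: 180 - 0.5Q = 141 + 4Q + 11, so Q_t = 6.2222. Buyers pay P_b = 176.8889; sellers receive P_s = P_b - 11 = 165.8889.
Consumer surplus is the triangle under demand above P_b: (1/2)(6.2222)(180 - 176.8889) = 9.679.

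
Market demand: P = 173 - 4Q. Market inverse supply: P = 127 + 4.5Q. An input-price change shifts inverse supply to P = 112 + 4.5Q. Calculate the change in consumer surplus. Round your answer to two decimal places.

44.43

Initial equilibrium: Q_0 = 5.4118, P_0 = 151.3529; CS_0 = (1/2)(5.4118)(21.6471) = 58.5744, PS_0 = (1/2)(5.4118)(24.3529) = 65.8962.
New equilibrium: 173 - 4Q = 112 + 4.5Q gives Q_1 = 7.1765, P_1 = 144.2941; CS_1 = 103.0035, PS_1 = 115.8789.
Change in consumer surplus = 103.0035 - 58.5744 = 44.4291.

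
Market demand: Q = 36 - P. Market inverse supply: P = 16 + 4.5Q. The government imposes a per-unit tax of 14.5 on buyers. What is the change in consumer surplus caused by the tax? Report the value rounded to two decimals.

Rewriting demand in inverse form: P = 36 - Q.
Pre-tax equilibrium: 36 - Q = 16 + 4.5Q gives Q* = 3.6364, P* = 32.3636.
A tax on buyers shifts demand down by 14.5: (36 - 14.5) - Q = 16 + 4.5Q, so Q_t = 1. Buyers pay P_b = 35; sellers receive P_s = P_b - 14.5 = 20.5.
CS falls from (1/2)(3.6364)(3.6364) = 6.6116 to (1/2)(1)(1) = 0.5, a change of -6.1116.

-6.11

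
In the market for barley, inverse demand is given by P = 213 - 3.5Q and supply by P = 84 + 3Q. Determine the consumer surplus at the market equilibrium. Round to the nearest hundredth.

689.27

Set 213 - 3.5Q = 84 + 3Q, which gives 129 = 6.5Q, so Q* = 19.8462 and P* = 213 - 3.5(19.8462) = 143.5385.
Consumer surplus is the triangle under demand above P*: (1/2)(19.8462)(213 - 143.5385) = (1/2)(19.8462)(69.4615) = 689.2722.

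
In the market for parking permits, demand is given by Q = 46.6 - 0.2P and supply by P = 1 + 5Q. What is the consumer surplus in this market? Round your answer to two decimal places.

1345.60

Rewriting demand in inverse form: P = 233 - 5Q.
Setting demand equal to supply, 232 = 10Q, so Q* = 23.2 and P* = 117.
Consumer surplus is the triangle under demand above P*: (1/2)(23.2)(233 - 117) = (1/2)(23.2)(116) = 1345.6.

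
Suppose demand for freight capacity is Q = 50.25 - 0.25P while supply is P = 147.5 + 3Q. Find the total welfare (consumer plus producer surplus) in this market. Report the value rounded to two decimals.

Rewriting demand in inverse form: P = 201 - 4Q.
Set 201 - 4Q = 147.5 + 3Q, which gives 53.5 = 7Q, so Q* = 7.6429 and P* = 201 - 4(7.6429) = 170.4286.
CS = (1/2)(7.6429)(30.5714) = 116.8265 and PS = (1/2)(7.6429)(22.9286) = 87.6199, so total surplus = 204.4464.

204.45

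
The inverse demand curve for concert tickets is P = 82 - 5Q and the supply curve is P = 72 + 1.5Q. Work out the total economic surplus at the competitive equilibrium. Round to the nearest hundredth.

7.69

Setting demand equal to supply, 10 = 6.5Q, so Q* = 1.5385 and P* = 74.3077.
Total surplus is the full triangle between the curves from 0 to Q*: (1/2)(1.5385)(82 - 72) = 7.6923.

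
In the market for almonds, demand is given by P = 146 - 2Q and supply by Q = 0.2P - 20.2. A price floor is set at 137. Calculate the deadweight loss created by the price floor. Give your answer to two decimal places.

13.02

Rewriting supply in inverse form: P = 101 + 5Q.
Free-market equilibrium: 146 - 2Q = 101 + 5Q gives Q* = 6.4286, P* = 133.1429.
At the floor price 137, quantity demanded is (146 - 137)/2 = 4.5; demand is the short side, so Q = 4.5 trades at P = 137.
The lost-trades triangle has base Q* - 4.5 = 1.9286 and height equal to the gap between the curves at Q = 4.5, which is 137 - 123.5 = 13.5. DWL = (1/2)(1.9286)(13.5) = 13.0179.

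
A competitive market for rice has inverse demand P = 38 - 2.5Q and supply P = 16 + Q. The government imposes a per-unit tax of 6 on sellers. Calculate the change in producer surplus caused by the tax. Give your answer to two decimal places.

-9.31

Without the tax, 38 - 2.5Q = 16 + Q so Q* = 6.2857 and P* = 22.2857.
A tax on sellers shifts supply up by 6: 38 - 2.5Q = 16 + Q + 6, so Q_t = 4.5714. Buyers pay P_b = 26.5714; sellers receive P_s = P_b - 6 = 20.5714.
Producers lose the trapezoid between P_s and P* out to Q_t plus the triangle from Q_t to Q*: change in PS = 10.449 - 19.7551 = -9.3061.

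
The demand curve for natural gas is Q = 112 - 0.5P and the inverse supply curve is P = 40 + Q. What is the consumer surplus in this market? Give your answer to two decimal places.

Rewriting demand in inverse form: P = 224 - 2Q.
Setting demand equal to supply, 184 = 3Q, so Q* = 61.3333 and P* = 101.3333.
CS is the area between the demand curve and P* from 0 to Q*: (1/2)(61.3333)(122.6667) = 3761.7778.

3761.78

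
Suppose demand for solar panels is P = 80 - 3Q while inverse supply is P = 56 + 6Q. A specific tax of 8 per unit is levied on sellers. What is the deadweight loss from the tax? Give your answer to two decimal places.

Without the tax, 80 - 3Q = 56 + 6Q so Q* = 2.6667 and P* = 72.
A tax on sellers shifts supply up by 8: 80 - 3Q = 56 + 6Q + 8, so Q_t = 1.7778. Buyers pay P_b = 74.6667; sellers receive P_s = P_b - 8 = 66.6667.
Deadweight loss is the triangle between the curves from Q_t to Q*: (1/2)(2.6667 - 1.7778)(8) = 3.5556.

3.56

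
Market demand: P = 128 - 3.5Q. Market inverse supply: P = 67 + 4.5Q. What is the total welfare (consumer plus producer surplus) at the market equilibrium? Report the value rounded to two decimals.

Equilibrium: 128 - 3.5Q = 67 + 4.5Q, so Q* = 7.625 and P* = 101.3125.
CS = (1/2)(7.625)(26.6875) = 101.7461 and PS = (1/2)(7.625)(34.3125) = 130.8164, so total surplus = 232.5625.

232.56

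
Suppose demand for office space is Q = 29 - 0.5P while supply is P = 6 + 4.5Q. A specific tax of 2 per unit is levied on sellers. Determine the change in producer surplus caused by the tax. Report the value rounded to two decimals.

-10.86

Rewriting demand in inverse form: P = 58 - 2Q.
Without the tax, 58 - 2Q = 6 + 4.5Q so Q* = 8 and P* = 42.
With the tax, sellers need 2 more per unit: 58 - 2Q = 6 + 4.5Q + 2, so Q_t = 7.6923. Buyers pay P_b = 42.6154; sellers receive P_s = P_b - 2 = 40.6154.
Producers lose the trapezoid between P_s and P* out to Q_t plus the triangle from Q_t to Q*: change in PS = 133.1361 - 144 = -10.8639.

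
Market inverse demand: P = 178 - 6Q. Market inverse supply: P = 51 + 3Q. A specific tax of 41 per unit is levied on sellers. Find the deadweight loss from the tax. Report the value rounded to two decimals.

93.39

Without the tax, 178 - 6Q = 51 + 3Q so Q* = 14.1111 and P* = 93.3333.
A tax on sellers shifts supply up by 41: 178 - 6Q = 51 + 3Q + 41, so Q_t = 9.5556. Buyers pay P_b = 120.6667; sellers receive P_s = P_b - 41 = 79.6667.
Deadweight loss is the triangle between the curves from Q_t to Q*: (1/2)(14.1111 - 9.5556)(41) = 93.3889.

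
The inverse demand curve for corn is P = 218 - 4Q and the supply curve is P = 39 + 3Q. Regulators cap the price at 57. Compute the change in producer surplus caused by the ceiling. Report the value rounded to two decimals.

-926.85

Free-market equilibrium: 218 - 4Q = 39 + 3Q gives Q* = 25.5714, P* = 115.7143.
At P = 57, sellers supply (57 - 39)/3 = 6 while buyers want more, so the quantity traded is 6 at price 57.
PS goes from (1/2)(25.5714)(76.7143) = 980.8469 to 54 (computed as (57 - 39)(6) - (1/2)(3)(6)^2), a change of -926.8469.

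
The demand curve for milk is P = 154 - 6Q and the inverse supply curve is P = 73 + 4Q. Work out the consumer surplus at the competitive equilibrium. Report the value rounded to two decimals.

196.83

Setting demand equal to supply, 81 = 10Q, so Q* = 8.1 and P* = 105.4.
The demand choke price is 154, so CS = (1/2)(Q*)(154 - P*) = (1/2)(8.1)(48.6) = 196.83.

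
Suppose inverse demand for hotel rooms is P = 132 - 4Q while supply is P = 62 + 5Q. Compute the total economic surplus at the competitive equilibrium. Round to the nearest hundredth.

Equilibrium: 132 - 4Q = 62 + 5Q, so Q* = 7.7778 and P* = 100.8889.
Total surplus is the full triangle between the curves from 0 to Q*: (1/2)(7.7778)(132 - 62) = 272.2222.

272.22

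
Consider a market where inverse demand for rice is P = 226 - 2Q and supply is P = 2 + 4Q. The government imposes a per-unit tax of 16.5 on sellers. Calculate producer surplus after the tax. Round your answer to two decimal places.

Without the tax, 226 - 2Q = 2 + 4Q so Q* = 37.3333 and P* = 151.3333.
With the tax, sellers need 16.5 more per unit: 226 - 2Q = 2 + 4Q + 16.5, so Q_t = 34.5833. Buyers pay P_b = 156.8333; sellers receive P_s = P_b - 16.5 = 140.3333.
Producer surplus is the triangle above supply below P_s: (1/2)(34.5833)(140.3333 - 2) = 2392.0139.

2392.01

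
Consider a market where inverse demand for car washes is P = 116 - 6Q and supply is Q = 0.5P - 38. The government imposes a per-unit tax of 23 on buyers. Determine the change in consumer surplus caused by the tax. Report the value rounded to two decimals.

-61.45

Rewriting supply in inverse form: P = 76 + 2Q.
Pre-tax equilibrium: 116 - 6Q = 76 + 2Q gives Q* = 5, P* = 86.
A tax on buyers shifts demand down by 23: (116 - 23) - 6Q = 76 + 2Q, so Q_t = 2.125. Buyers pay P_b = 103.25; sellers receive P_s = P_b - 23 = 80.25.
CS falls from (1/2)(5)(30) = 75 to (1/2)(2.125)(12.75) = 13.5469, a change of -61.4531.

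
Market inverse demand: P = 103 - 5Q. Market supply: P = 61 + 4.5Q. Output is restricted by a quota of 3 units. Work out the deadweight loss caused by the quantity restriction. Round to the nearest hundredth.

Unrestricted equilibrium: Q* = (103 - 61)/(5 + 4.5) = 4.4211.
At Q = 3 the demand price is 103 - 5(3) = 88 and the supply price is 61 + 4.5(3) = 74.5.
Deadweight loss is the triangle between the curves from 3 to 4.4211: (1/2)(88 - 74.5)(4.4211 - 3) = 9.5921.

9.59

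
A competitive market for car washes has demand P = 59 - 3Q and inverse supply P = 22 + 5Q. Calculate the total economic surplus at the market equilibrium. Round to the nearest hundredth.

Set 59 - 3Q = 22 + 5Q, which gives 37 = 8Q, so Q* = 4.625 and P* = 59 - 3(4.625) = 45.125.
Total surplus is the full triangle between the curves from 0 to Q*: (1/2)(4.625)(59 - 22) = 85.5625.

85.56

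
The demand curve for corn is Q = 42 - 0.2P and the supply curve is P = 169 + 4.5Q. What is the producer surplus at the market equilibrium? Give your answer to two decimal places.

41.91

Rewriting demand in inverse form: P = 210 - 5Q.
Equilibrium: 210 - 5Q = 169 + 4.5Q, so Q* = 4.3158 and P* = 188.4211.
Producer surplus is the triangle above supply below P*: (1/2)(4.3158)(188.4211 - 169) = (1/2)(4.3158)(19.4211) = 41.9086.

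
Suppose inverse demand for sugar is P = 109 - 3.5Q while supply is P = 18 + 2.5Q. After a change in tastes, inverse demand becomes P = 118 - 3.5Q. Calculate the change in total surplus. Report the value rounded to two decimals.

Initial equilibrium: Q_0 = 15.1667, P_0 = 55.9167; CS_0 = (1/2)(15.1667)(53.0833) = 402.5486, PS_0 = (1/2)(15.1667)(37.9167) = 287.5347.
New equilibrium: 118 - 3.5Q = 18 + 2.5Q gives Q_1 = 16.6667, P_1 = 59.6667; CS_1 = 486.1111, PS_1 = 347.2222.
Change in total surplus = (486.1111 + 347.2222) - (402.5486 + 287.5347) = 143.25.

143.25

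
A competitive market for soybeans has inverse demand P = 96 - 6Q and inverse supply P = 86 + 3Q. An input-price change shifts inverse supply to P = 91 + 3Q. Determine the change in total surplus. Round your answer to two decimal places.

-4.17

Initial equilibrium: Q_0 = 1.1111, P_0 = 89.3333; CS_0 = (1/2)(1.1111)(6.6667) = 3.7037, PS_0 = (1/2)(1.1111)(3.3333) = 1.8519.
New equilibrium: 96 - 6Q = 91 + 3Q gives Q_1 = 0.5556, P_1 = 92.6667; CS_1 = 0.9259, PS_1 = 0.463.
Change in total surplus = (0.9259 + 0.463) - (3.7037 + 1.8519) = -4.1667.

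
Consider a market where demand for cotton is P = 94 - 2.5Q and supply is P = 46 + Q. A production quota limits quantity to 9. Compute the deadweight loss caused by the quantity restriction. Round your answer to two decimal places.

Without the quota, 94 - 2.5Q = 46 + Q gives Q* = 13.7143.
At Q = 9 the demand price is 94 - 2.5(9) = 71.5 and the supply price is 46 + (9) = 55.
DWL = (1/2)(gap between curves at 9) x (Q* - 9) = (1/2)(16.5)(4.7143) = 38.8929.

38.89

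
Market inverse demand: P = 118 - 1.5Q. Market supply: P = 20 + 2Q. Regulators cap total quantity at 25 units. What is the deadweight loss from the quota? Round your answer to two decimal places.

15.75

Without the quota, 118 - 1.5Q = 20 + 2Q gives Q* = 28.
At Q = 25 the demand price is 118 - 1.5(25) = 80.5 and the supply price is 20 + 2(25) = 70.
Deadweight loss is the triangle between the curves from 25 to 28: (1/2)(80.5 - 70)(28 - 25) = 15.75.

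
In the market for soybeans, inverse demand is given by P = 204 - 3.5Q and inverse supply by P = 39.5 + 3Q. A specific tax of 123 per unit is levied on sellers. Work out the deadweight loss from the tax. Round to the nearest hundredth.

Without the tax, 204 - 3.5Q = 39.5 + 3Q so Q* = 25.3077 and P* = 115.4231.
A tax on sellers shifts supply up by 123: 204 - 3.5Q = 39.5 + 3Q + 123, so Q_t = 6.3846. Buyers pay P_b = 181.6538; sellers receive P_s = P_b - 123 = 58.6538.
The welfare triangle lost has base Q* - Q_t = 18.9231 and height t = 123, so DWL = (1/2)(18.9231)(123) = 1163.7692.

1163.77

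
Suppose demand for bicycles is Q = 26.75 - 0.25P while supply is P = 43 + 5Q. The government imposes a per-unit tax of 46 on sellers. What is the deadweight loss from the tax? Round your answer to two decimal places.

Rewriting demand in inverse form: P = 107 - 4Q.
Pre-tax equilibrium: 107 - 4Q = 43 + 5Q gives Q* = 7.1111, P* = 78.5556.
A tax on sellers shifts supply up by 46: 107 - 4Q = 43 + 5Q + 46, so Q_t = 2. Buyers pay P_b = 99; sellers receive P_s = P_b - 46 = 53.
The welfare triangle lost has base Q* - Q_t = 5.1111 and height t = 46, so DWL = (1/2)(5.1111)(46) = 117.5556.

117.56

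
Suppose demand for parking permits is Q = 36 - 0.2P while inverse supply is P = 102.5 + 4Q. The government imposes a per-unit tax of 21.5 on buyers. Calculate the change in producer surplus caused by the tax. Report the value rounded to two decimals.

Rewriting demand in inverse form: P = 180 - 5Q.
Without the tax, 180 - 5Q = 102.5 + 4Q so Q* = 8.6111 and P* = 136.9444.
A tax on buyers shifts demand down by 21.5: (180 - 21.5) - 5Q = 102.5 + 4Q, so Q_t = 6.2222. Buyers pay P_b = 148.8889; sellers receive P_s = P_b - 21.5 = 127.3889.
PS falls from (1/2)(8.6111)(34.4444) = 148.3025 to (1/2)(6.2222)(24.8889) = 77.4321, a change of -70.8704.

-70.87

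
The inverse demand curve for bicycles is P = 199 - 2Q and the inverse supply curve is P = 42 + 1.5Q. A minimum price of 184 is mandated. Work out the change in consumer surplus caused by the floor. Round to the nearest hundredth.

-1955.91

Free-market equilibrium: 199 - 2Q = 42 + 1.5Q gives Q* = 44.8571, P* = 109.2857.
At the floor price 184, quantity demanded is (199 - 184)/2 = 7.5; demand is the short side, so Q = 7.5 trades at P = 184.
CS goes from (1/2)(44.8571)(89.7143) = 2012.1633 to 56.25 (computed as (199 - 184)(7.5) - (1/2)(2)(7.5)^2), a change of -1955.9133.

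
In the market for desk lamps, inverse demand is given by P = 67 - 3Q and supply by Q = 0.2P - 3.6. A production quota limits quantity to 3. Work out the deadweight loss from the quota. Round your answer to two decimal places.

39.06

Rewriting supply in inverse form: P = 18 + 5Q.
Without the quota, 67 - 3Q = 18 + 5Q gives Q* = 6.125.
At Q = 3 the demand price is 67 - 3(3) = 58 and the supply price is 18 + 5(3) = 33.
DWL = (1/2)(gap between curves at 3) x (Q* - 3) = (1/2)(25)(3.125) = 39.0625.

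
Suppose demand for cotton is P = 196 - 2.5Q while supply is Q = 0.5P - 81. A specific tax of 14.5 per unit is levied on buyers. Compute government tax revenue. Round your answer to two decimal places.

Rewriting supply in inverse form: P = 162 + 2Q.
Pre-tax equilibrium: 196 - 2.5Q = 162 + 2Q gives Q* = 7.5556, P* = 177.1111.
With the tax, buyers' net willingness to pay falls by 14.5: (196 - 14.5) - 2.5Q = 162 + 2Q, so Q_t = 4.3333. Buyers pay P_b = 185.1667; sellers receive P_s = P_b - 14.5 = 170.6667.
Tax revenue = t x Q_t = 14.5 x 4.3333 = 62.8333.

62.83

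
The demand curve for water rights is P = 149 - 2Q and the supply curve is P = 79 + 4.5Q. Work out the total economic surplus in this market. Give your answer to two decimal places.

376.92

Equilibrium: 149 - 2Q = 79 + 4.5Q, so Q* = 10.7692 and P* = 127.4615.
Total surplus is the full triangle between the curves from 0 to Q*: (1/2)(10.7692)(149 - 79) = 376.9231.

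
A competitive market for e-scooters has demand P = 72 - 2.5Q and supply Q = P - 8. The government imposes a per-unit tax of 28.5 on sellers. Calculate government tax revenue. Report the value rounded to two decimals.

289.07

Rewriting supply in inverse form: P = 8 + Q.
Pre-tax equilibrium: 72 - 2.5Q = 8 + Q gives Q* = 18.2857, P* = 26.2857.
A tax on sellers shifts supply up by 28.5: 72 - 2.5Q = 8 + Q + 28.5, so Q_t = 10.1429. Buyers pay P_b = 46.6429; sellers receive P_s = P_b - 28.5 = 18.1429.
Tax revenue = t x Q_t = 28.5 x 10.1429 = 289.0714.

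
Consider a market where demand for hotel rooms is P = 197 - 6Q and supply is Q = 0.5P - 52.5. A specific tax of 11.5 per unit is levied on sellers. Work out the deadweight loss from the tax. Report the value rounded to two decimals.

Rewriting supply in inverse form: P = 105 + 2Q.
Without the tax, 197 - 6Q = 105 + 2Q so Q* = 11.5 and P* = 128.
A tax on sellers shifts supply up by 11.5: 197 - 6Q = 105 + 2Q + 11.5, so Q_t = 10.0625. Buyers pay P_b = 136.625; sellers receive P_s = P_b - 11.5 = 125.125.
The welfare triangle lost has base Q* - Q_t = 1.4375 and height t = 11.5, so DWL = (1/2)(1.4375)(11.5) = 8.2656.

8.27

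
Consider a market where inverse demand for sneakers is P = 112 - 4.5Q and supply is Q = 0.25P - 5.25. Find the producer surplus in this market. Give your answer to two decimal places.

229.23

Rewriting supply in inverse form: P = 21 + 4Q.
Set 112 - 4.5Q = 21 + 4Q, which gives 91 = 8.5Q, so Q* = 10.7059 and P* = 112 - 4.5(10.7059) = 63.8235.
Producer surplus is the triangle above supply below P*: (1/2)(10.7059)(63.8235 - 21) = (1/2)(10.7059)(42.8235) = 229.2318.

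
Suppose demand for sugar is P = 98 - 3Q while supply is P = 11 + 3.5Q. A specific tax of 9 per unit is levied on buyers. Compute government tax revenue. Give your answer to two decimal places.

Pre-tax equilibrium: 98 - 3Q = 11 + 3.5Q gives Q* = 13.3846, P* = 57.8462.
A tax on buyers shifts demand down by 9: (98 - 9) - 3Q = 11 + 3.5Q, so Q_t = 12. Buyers pay P_b = 62; sellers receive P_s = P_b - 9 = 53.
Tax revenue = t x Q_t = 9 x 12 = 108.

108.00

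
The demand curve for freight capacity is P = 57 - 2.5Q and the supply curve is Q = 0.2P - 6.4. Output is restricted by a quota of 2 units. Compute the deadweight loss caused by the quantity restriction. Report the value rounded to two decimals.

Rewriting supply in inverse form: P = 32 + 5Q.
Without the quota, 57 - 2.5Q = 32 + 5Q gives Q* = 3.3333.
At Q = 2 the demand price is 57 - 2.5(2) = 52 and the supply price is 32 + 5(2) = 42.
DWL = (1/2)(gap between curves at 2) x (Q* - 2) = (1/2)(10)(1.3333) = 6.6667.

6.67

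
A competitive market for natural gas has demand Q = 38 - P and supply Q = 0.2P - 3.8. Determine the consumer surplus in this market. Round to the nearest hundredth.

Rewriting demand in inverse form: P = 38 - Q.
Rewriting supply in inverse form: P = 19 + 5Q.
Equilibrium: 38 - Q = 19 + 5Q, so Q* = 3.1667 and P* = 34.8333.
Consumer surplus is the triangle under demand above P*: (1/2)(3.1667)(38 - 34.8333) = (1/2)(3.1667)(3.1667) = 5.0139.

5.01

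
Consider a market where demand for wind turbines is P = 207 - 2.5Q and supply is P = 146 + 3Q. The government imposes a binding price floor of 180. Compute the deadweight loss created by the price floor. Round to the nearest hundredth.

Free-market equilibrium: 207 - 2.5Q = 146 + 3Q gives Q* = 11.0909, P* = 179.2727.
At the floor price 180, quantity demanded is (207 - 180)/2.5 = 10.8; demand is the short side, so Q = 10.8 trades at P = 180.
At Q = 10.8 the demand price is 180 and the supply price is 178.4. Deadweight loss is the triangle between the curves from 10.8 to 11.0909: (1/2)(180 - 178.4)(11.0909 - 10.8) = 0.2327.

0.23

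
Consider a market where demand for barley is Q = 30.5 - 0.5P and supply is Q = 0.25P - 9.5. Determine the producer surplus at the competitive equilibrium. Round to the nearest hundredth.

29.39

Rewriting demand in inverse form: P = 61 - 2Q.
Rewriting supply in inverse form: P = 38 + 4Q.
Equilibrium: 61 - 2Q = 38 + 4Q, so Q* = 3.8333 and P* = 53.3333.
The supply curve's price intercept is 38, so PS = (1/2)(Q*)(P* - 38) = (1/2)(3.8333)(15.3333) = 29.3889.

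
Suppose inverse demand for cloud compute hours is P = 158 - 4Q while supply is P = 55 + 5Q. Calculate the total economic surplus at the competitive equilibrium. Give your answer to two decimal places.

589.39

Equilibrium: 158 - 4Q = 55 + 5Q, so Q* = 11.4444 and P* = 112.2222.
CS = (1/2)(11.4444)(45.7778) = 261.9506 and PS = (1/2)(11.4444)(57.2222) = 327.4383, so total surplus = 589.3889.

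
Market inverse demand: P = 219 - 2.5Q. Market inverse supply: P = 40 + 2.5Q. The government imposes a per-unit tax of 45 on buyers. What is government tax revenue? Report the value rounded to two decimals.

1206.00

Pre-tax equilibrium: 219 - 2.5Q = 40 + 2.5Q gives Q* = 35.8, P* = 129.5.
A tax on buyers shifts demand down by 45: (219 - 45) - 2.5Q = 40 + 2.5Q, so Q_t = 26.8. Buyers pay P_b = 152; sellers receive P_s = P_b - 45 = 107.
Tax revenue = t x Q_t = 45 x 26.8 = 1206.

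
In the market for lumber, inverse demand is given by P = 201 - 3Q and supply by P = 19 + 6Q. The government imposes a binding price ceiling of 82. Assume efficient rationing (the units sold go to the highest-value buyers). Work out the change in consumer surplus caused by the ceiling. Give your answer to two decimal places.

470.72

Without the control, 201 - 3Q = 19 + 6Q so Q* = 20.2222 and P* = 140.3333.
At the ceiling price 82, quantity supplied is (82 - 19)/6 = 10.5; supply is the short side, so Q = 10.5 trades at P = 82.
CS goes from (1/2)(20.2222)(60.6667) = 613.4074 to 1084.125 (computed as (201 - 82)(10.5) - (1/2)(3)(10.5)^2), a change of 470.7176.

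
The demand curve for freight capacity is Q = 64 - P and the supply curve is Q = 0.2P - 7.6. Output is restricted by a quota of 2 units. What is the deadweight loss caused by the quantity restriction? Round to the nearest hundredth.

Rewriting demand in inverse form: P = 64 - Q.
Rewriting supply in inverse form: P = 38 + 5Q.
Unrestricted equilibrium: Q* = (64 - 38)/(1 + 5) = 4.3333.
At Q = 2 the demand price is 64 - (2) = 62 and the supply price is 38 + 5(2) = 48.
DWL = (1/2)(gap between curves at 2) x (Q* - 2) = (1/2)(14)(2.3333) = 16.3333.

16.33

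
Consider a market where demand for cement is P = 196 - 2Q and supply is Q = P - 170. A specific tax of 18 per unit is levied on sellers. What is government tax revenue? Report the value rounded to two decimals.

48.00

Rewriting supply in inverse form: P = 170 + Q.
Without the tax, 196 - 2Q = 170 + Q so Q* = 8.6667 and P* = 178.6667.
A tax on sellers shifts supply up by 18: 196 - 2Q = 170 + Q + 18, so Q_t = 2.6667. Buyers pay P_b = 190.6667; sellers receive P_s = P_b - 18 = 172.6667.
Revenue is the tax times quantity traded: 18 x 2.6667 = 48.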